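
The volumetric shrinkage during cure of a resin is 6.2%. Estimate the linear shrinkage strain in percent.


Linear shrinkage ≈ vol_shrink/3 = 6.2/3 = 2.067%

2.067%


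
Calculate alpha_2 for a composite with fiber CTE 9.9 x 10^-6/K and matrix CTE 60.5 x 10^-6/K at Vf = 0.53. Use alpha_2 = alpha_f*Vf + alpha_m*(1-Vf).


alpha_2 = alpha_f*Vf + alpha_m*(1-Vf) = 9.9*0.53 + 60.5*0.47 = 33.7 x 10^-6/K

33.7 x 10^-6/K


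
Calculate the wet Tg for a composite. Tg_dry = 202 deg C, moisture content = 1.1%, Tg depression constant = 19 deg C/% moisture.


Tg_wet = Tg_dry - k*moisture = 202 - 19*1.1 = 181.1 deg C

181.1 deg C


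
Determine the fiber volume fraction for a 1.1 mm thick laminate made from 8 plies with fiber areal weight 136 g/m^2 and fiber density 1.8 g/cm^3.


Vf = n * FAW / (rho_f * h * 1000) = 8 * 136 / (1.8 * 1.1 * 1000) = 0.5495

0.5495


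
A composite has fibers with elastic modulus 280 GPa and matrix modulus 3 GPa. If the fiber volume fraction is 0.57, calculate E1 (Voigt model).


E1 = Ef*Vf + Em*(1-Vf) = 280*0.57 + 3*0.43 = 160.89 GPa

160.89 GPa


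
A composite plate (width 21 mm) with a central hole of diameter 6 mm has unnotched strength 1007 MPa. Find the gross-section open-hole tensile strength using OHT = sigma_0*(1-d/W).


OHT = sigma_0*(1-d/W) = 1007*(1-6/21) = 719.3 MPa

719.3 MPa


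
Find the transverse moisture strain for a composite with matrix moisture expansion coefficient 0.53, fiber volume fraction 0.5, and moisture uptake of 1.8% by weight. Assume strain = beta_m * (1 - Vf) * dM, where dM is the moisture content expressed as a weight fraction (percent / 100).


dM = 1.8/100 = 0.018
strain = beta_m * (1-Vf) * dM = 0.53 * 0.5 * 0.018 = 0.00477

0.00477


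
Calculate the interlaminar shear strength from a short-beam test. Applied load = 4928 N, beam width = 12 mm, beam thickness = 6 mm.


ILSS = 3F/(4bh) = 3*4928/(4*12*6) = 51.33 MPa

51.33 MPa


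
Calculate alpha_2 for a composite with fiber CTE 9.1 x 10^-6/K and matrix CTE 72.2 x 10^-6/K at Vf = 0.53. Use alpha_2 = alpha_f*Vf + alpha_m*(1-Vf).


alpha_2 = alpha_f*Vf + alpha_m*(1-Vf) = 9.1*0.53 + 72.2*0.47 = 38.8 x 10^-6/K

38.8 x 10^-6/K


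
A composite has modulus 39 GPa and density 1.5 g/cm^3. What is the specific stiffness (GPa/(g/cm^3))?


Specific stiffness = E/rho = 39/1.5 = 26.0 GPa/(g/cm^3)

26.0 GPa/(g/cm^3)


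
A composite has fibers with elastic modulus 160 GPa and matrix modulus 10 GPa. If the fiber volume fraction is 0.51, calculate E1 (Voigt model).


E1 = Ef*Vf + Em*(1-Vf) = 160*0.51 + 10*0.49 = 86.5 GPa

86.5 GPa


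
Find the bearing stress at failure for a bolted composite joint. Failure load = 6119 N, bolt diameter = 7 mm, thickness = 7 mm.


sigma_br = F/(d*h) = 6119/(7*7) = 124.9 MPa

124.9 MPa


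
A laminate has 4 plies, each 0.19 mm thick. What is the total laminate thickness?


h = n * t_ply = 4 * 0.19 = 0.76 mm

0.76 mm


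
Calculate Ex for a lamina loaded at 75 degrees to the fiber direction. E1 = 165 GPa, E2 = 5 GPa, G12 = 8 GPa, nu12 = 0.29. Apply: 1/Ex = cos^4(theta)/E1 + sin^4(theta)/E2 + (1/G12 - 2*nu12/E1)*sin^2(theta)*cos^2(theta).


cos^4(75) = 0.004487, sin^4(75) = 0.870513, sin^2(75)*cos^2(75) = 0.0625
1/G12 - 2*nu12/E1 = 1/8 - 2*0.29/165 = 0.121485 GPa^-1
1/Ex = 0.004487/165 + 0.870513/5 + 0.121485*0.0625 = 0.1817225 GPa^-1
Ex = 5.5 GPa

5.5 GPa


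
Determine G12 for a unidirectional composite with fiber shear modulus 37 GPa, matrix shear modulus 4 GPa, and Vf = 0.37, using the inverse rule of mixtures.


1/G12 = Vf/Gf + (1-Vf)/Gm = 0.37/37 + 0.63/4
G12 = 5.97 GPa

5.97 GPa


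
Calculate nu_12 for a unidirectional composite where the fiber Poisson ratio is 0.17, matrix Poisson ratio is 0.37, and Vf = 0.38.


nu_12 = nu_f*Vf + nu_m*(1-Vf) = 0.17*0.38 + 0.37*0.62 = 0.294

0.294


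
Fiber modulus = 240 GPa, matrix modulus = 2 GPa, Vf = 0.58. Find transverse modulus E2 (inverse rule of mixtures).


1/E2 = Vf/Ef + (1-Vf)/Em = 0.58/240 + 0.42/2
E2 = 4.71 GPa

4.71 GPa


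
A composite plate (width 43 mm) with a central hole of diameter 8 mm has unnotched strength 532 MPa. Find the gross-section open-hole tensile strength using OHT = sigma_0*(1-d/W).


OHT = sigma_0*(1-d/W) = 532*(1-8/43) = 433.0 MPa

433.0 MPa


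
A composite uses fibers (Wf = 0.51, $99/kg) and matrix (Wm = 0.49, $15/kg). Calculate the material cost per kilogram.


Cost = cost_f*Wf + cost_m*Wm = 99*0.51 + 15*0.49 = $57.84/kg

$57.84/kg


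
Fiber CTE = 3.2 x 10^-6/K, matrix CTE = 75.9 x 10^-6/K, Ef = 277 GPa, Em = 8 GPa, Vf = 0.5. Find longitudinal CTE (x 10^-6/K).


E1 = Ef*Vf + Em*(1-Vf) = 142.5
alpha_1 = (alpha_f*Ef*Vf + alpha_m*Em*(1-Vf))/E1 = 5.24 x 10^-6/K

5.24 x 10^-6/K


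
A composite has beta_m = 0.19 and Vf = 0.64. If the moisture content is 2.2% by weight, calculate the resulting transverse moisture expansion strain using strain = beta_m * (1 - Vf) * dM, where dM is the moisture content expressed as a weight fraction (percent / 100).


dM = 2.2/100 = 0.022
strain = beta_m * (1-Vf) * dM = 0.19 * 0.36 * 0.022 = 0.0015048

0.0015048


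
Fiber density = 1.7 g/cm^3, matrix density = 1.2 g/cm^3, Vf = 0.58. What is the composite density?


rho_c = rho_f*Vf + rho_m*(1-Vf) = 1.7*0.58 + 1.2*0.42 = 1.49 g/cm^3

1.49 g/cm^3


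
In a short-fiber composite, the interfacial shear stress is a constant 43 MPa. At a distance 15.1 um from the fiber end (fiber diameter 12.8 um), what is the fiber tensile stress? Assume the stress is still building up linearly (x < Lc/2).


Force balance: sigma_f * (pi*d^2/4) = tau * (pi*d) * x  ->  sigma_f = 4 * tau * x / d
sigma_f = 4 * 43 * 15.1 / 12.8 = 202.9 MPa

202.9 MPa


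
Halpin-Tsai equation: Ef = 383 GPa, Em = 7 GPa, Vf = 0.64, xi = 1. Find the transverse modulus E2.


eta = (Ef/Em - 1)/(Ef/Em + xi) = (54.7143 - 1)/(54.7143 + 1) = 0.9641
E2 = Em*(1+xi*eta*Vf)/(1-eta*Vf) = 29.56 GPa

29.56 GPa


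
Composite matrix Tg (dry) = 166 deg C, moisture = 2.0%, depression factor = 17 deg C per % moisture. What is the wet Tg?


Tg_wet = Tg_dry - k*moisture = 166 - 17*2.0 = 132.0 deg C

132.0 deg C


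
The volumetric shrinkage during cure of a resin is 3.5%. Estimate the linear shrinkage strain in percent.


Linear shrinkage ≈ vol_shrink/3 = 3.5/3 = 1.167%

1.167%


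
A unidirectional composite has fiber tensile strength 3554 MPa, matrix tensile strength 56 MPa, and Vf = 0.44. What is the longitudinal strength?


sigma_1 = sigma_f*Vf + sigma_m*(1-Vf) = 3554*0.44 + 56*0.56 = 1595.1 MPa

1595.1 MPa


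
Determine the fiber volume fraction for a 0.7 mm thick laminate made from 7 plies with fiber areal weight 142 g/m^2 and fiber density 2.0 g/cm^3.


Vf = n * FAW / (rho_f * h * 1000) = 7 * 142 / (2.0 * 0.7 * 1000) = 0.71

0.71


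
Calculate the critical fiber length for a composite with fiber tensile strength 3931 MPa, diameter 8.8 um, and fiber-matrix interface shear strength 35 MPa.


Lc = sigma_f * d / (2 * tau_i) = 3931 * 8.8 / (2 * 35) = 494.2 um

494.2 um


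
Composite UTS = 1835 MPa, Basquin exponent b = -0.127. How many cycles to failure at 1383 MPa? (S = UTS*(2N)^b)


N = 0.5 * (S/UTS)^(1/b) = 0.5 * (1383/1835)^(1/-0.127) = 4.6346 cycles

4.6346 cycles


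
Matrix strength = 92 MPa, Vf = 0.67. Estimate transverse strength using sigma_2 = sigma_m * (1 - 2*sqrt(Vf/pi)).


factor = 1 - 2*sqrt(0.67/pi) = 0.0764
sigma_2 = 92 * 0.0764 = 7.03 MPa

7.03 MPa


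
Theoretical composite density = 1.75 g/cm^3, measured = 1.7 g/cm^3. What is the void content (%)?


Void% = (rho_theo - rho_actual)/rho_theo * 100 = (1.75 - 1.7)/1.75 * 100 = 2.86%

2.86%


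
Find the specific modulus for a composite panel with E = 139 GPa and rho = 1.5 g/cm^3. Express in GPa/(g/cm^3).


Specific stiffness = E/rho = 139/1.5 = 92.7 GPa/(g/cm^3)

92.7 GPa/(g/cm^3)


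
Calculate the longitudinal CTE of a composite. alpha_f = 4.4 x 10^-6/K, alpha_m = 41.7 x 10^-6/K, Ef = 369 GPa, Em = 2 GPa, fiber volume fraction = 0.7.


E1 = Ef*Vf + Em*(1-Vf) = 258.9
alpha_1 = (alpha_f*Ef*Vf + alpha_m*Em*(1-Vf))/E1 = 4.49 x 10^-6/K

4.49 x 10^-6/K


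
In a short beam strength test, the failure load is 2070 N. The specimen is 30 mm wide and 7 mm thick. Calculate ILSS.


ILSS = 3F/(4bh) = 3*2070/(4*30*7) = 7.39 MPa

7.39 MPa


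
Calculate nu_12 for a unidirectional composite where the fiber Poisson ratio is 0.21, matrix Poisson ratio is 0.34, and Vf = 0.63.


nu_12 = nu_f*Vf + nu_m*(1-Vf) = 0.21*0.63 + 0.34*0.37 = 0.2581

0.2581


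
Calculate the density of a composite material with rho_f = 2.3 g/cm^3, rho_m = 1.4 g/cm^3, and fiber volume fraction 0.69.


rho_c = rho_f*Vf + rho_m*(1-Vf) = 2.3*0.69 + 1.4*0.31 = 2.021 g/cm^3

2.021 g/cm^3


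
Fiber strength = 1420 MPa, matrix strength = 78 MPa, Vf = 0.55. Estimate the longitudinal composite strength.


sigma_1 = sigma_f*Vf + sigma_m*(1-Vf) = 1420*0.55 + 78*0.45 = 816.1 MPa

816.1 MPa


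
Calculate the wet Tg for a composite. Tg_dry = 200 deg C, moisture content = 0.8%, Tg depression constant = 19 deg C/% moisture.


Tg_wet = Tg_dry - k*moisture = 200 - 19*0.8 = 184.8 deg C

184.8 deg C


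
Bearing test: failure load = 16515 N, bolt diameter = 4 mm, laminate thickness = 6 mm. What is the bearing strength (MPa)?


sigma_br = F/(d*h) = 16515/(4*6) = 688.1 MPa

688.1 MPa


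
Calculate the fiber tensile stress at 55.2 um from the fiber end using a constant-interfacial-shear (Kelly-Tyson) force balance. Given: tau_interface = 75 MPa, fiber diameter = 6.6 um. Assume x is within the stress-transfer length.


Force balance: sigma_f * (pi*d^2/4) = tau * (pi*d) * x  ->  sigma_f = 4 * tau * x / d
sigma_f = 4 * 75 * 55.2 / 6.6 = 2509.1 MPa

2509.1 MPa


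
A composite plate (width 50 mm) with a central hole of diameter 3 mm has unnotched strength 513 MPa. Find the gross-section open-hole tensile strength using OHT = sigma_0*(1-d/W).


OHT = sigma_0*(1-d/W) = 513*(1-3/50) = 482.2 MPa

482.2 MPa


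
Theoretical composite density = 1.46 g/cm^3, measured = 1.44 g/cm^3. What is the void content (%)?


Void% = (rho_theo - rho_actual)/rho_theo * 100 = (1.46 - 1.44)/1.46 * 100 = 1.37%

1.37%


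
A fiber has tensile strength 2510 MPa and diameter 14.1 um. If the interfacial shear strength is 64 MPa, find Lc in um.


Lc = sigma_f * d / (2 * tau_i) = 2510 * 14.1 / (2 * 64) = 276.5 um

276.5 um


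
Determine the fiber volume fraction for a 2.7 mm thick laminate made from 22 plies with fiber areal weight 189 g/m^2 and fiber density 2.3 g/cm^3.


Vf = n * FAW / (rho_f * h * 1000) = 22 * 189 / (2.3 * 2.7 * 1000) = 0.6696

0.6696


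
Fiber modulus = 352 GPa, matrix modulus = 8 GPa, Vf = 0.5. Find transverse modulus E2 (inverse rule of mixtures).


1/E2 = Vf/Ef + (1-Vf)/Em = 0.5/352 + 0.5/8
E2 = 15.64 GPa

15.64 GPa


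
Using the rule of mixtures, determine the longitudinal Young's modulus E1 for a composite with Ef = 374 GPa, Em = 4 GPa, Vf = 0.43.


E1 = Ef*Vf + Em*(1-Vf) = 374*0.43 + 4*0.57 = 163.1 GPa

163.1 GPa


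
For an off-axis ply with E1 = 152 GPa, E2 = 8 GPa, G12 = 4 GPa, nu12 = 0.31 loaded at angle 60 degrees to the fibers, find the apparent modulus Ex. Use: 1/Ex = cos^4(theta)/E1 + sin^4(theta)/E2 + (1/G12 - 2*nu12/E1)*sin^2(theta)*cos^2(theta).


cos^4(60) = 0.0625, sin^4(60) = 0.5625, sin^2(60)*cos^2(60) = 0.1875
1/G12 - 2*nu12/E1 = 1/4 - 2*0.31/152 = 0.245921 GPa^-1
1/Ex = 0.0625/152 + 0.5625/8 + 0.245921*0.1875 = 0.1168339 GPa^-1
Ex = 8.56 GPa

8.56 GPa


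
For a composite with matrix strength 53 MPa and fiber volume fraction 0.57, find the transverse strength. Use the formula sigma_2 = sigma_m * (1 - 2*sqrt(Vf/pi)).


factor = 1 - 2*sqrt(0.57/pi) = 0.1481
sigma_2 = 53 * 0.1481 = 7.85 MPa

7.85 MPa


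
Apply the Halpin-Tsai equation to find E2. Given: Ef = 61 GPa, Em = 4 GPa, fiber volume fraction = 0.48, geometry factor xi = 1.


eta = (Ef/Em - 1)/(Ef/Em + xi) = (15.25 - 1)/(15.25 + 1) = 0.8769
E2 = Em*(1+xi*eta*Vf)/(1-eta*Vf) = 9.82 GPa

9.82 GPa


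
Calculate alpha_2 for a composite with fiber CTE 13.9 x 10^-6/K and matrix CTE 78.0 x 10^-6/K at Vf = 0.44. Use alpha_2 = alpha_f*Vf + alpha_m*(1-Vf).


alpha_2 = alpha_f*Vf + alpha_m*(1-Vf) = 13.9*0.44 + 78.0*0.56 = 49.8 x 10^-6/K

49.8 x 10^-6/K


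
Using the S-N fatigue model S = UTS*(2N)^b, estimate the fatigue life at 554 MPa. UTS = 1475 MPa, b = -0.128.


N = 0.5 * (S/UTS)^(1/b) = 0.5 * (554/1475)^(1/-0.128) = 1050.7215 cycles

1050.7215 cycles


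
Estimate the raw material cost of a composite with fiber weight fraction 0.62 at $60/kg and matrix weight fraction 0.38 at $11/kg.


Cost = cost_f*Wf + cost_m*Wm = 60*0.62 + 11*0.38 = $41.38/kg

$41.38/kg


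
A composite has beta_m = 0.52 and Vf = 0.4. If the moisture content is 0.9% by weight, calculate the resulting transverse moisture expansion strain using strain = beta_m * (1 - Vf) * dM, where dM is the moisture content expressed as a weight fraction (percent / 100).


dM = 0.9/100 = 0.009
strain = beta_m * (1-Vf) * dM = 0.52 * 0.6 * 0.009 = 0.002808

0.002808


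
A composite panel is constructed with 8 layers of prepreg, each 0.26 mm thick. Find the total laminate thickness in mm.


h = n * t_ply = 8 * 0.26 = 2.08 mm

2.08 mm


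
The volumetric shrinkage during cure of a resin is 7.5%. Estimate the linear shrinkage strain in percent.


Linear shrinkage ≈ vol_shrink/3 = 7.5/3 = 2.5%

2.5%


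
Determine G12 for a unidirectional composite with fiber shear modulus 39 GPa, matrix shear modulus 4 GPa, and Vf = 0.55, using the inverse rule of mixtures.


1/G12 = Vf/Gf + (1-Vf)/Gm = 0.55/39 + 0.45/4
G12 = 7.9 GPa

7.9 GPa


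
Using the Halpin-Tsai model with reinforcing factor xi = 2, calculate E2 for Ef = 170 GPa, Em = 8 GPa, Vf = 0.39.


eta = (Ef/Em - 1)/(Ef/Em + xi) = (21.25 - 1)/(21.25 + 2) = 0.871
E2 = Em*(1+xi*eta*Vf)/(1-eta*Vf) = 20.35 GPa

20.35 GPa


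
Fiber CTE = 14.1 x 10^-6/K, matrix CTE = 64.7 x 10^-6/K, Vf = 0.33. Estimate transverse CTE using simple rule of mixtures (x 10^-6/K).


alpha_2 = alpha_f*Vf + alpha_m*(1-Vf) = 14.1*0.33 + 64.7*0.67 = 48.0 x 10^-6/K

48.0 x 10^-6/K


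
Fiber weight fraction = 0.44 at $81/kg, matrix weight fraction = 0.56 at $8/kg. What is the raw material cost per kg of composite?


Cost = cost_f*Wf + cost_m*Wm = 81*0.44 + 8*0.56 = $40.12/kg

$40.12/kg


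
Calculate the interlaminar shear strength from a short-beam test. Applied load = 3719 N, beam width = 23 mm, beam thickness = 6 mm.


ILSS = 3F/(4bh) = 3*3719/(4*23*6) = 20.21 MPa

20.21 MPa


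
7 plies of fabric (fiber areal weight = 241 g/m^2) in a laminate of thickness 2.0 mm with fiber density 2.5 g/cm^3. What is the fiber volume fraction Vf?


Vf = n * FAW / (rho_f * h * 1000) = 7 * 241 / (2.5 * 2.0 * 1000) = 0.3374

0.3374


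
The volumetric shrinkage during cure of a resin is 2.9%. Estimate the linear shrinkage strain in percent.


Linear shrinkage ≈ vol_shrink/3 = 2.9/3 = 0.967%

0.967%


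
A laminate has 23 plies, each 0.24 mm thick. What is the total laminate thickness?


h = n * t_ply = 23 * 0.24 = 5.52 mm

5.52 mm


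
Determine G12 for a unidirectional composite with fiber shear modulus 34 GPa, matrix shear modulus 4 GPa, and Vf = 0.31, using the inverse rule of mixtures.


1/G12 = Vf/Gf + (1-Vf)/Gm = 0.31/34 + 0.69/4
G12 = 5.51 GPa

5.51 GPa


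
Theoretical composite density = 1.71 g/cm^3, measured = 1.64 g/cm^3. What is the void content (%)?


Void% = (rho_theo - rho_actual)/rho_theo * 100 = (1.71 - 1.64)/1.71 * 100 = 4.09%

4.09%


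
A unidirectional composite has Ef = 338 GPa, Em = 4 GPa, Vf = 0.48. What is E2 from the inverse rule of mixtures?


1/E2 = Vf/Ef + (1-Vf)/Em = 0.48/338 + 0.52/4
E2 = 7.61 GPa

7.61 GPa


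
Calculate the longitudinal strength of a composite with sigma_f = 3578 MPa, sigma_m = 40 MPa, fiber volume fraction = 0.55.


sigma_1 = sigma_f*Vf + sigma_m*(1-Vf) = 3578*0.55 + 40*0.45 = 1985.9 MPa

1985.9 MPa


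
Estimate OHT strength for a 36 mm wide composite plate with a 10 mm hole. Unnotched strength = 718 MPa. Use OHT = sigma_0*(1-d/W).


OHT = sigma_0*(1-d/W) = 718*(1-10/36) = 518.6 MPa

518.6 MPa


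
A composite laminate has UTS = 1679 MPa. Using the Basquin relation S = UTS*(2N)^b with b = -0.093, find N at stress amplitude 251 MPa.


N = 0.5 * (S/UTS)^(1/b) = 0.5 * (251/1679)^(1/-0.093) = 3.7497e+08 cycles

3.7497e+08 cycles


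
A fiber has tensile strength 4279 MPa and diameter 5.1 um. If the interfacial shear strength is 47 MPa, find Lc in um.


Lc = sigma_f * d / (2 * tau_i) = 4279 * 5.1 / (2 * 47) = 232.2 um

232.2 um


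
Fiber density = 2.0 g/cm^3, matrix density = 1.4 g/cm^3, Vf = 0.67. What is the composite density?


rho_c = rho_f*Vf + rho_m*(1-Vf) = 2.0*0.67 + 1.4*0.33 = 1.802 g/cm^3

1.802 g/cm^3


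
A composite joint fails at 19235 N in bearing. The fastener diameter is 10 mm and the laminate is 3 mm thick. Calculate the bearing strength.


sigma_br = F/(d*h) = 19235/(10*3) = 641.2 MPa

641.2 MPa


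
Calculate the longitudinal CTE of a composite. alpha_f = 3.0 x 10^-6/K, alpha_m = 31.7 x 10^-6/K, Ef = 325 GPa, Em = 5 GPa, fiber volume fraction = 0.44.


E1 = Ef*Vf + Em*(1-Vf) = 145.8
alpha_1 = (alpha_f*Ef*Vf + alpha_m*Em*(1-Vf))/E1 = 3.55 x 10^-6/K

3.55 x 10^-6/K


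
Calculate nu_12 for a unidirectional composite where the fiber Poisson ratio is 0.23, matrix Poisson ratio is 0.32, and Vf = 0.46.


nu_12 = nu_f*Vf + nu_m*(1-Vf) = 0.23*0.46 + 0.32*0.54 = 0.2786

0.2786


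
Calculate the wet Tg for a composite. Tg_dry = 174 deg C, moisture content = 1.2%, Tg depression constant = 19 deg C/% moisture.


Tg_wet = Tg_dry - k*moisture = 174 - 19*1.2 = 151.2 deg C

151.2 deg C


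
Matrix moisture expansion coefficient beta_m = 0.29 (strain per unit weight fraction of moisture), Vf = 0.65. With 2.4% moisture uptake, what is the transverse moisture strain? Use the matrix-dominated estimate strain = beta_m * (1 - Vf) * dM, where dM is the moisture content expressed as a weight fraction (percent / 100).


dM = 2.4/100 = 0.024
strain = beta_m * (1-Vf) * dM = 0.29 * 0.35 * 0.024 = 0.002436

0.002436


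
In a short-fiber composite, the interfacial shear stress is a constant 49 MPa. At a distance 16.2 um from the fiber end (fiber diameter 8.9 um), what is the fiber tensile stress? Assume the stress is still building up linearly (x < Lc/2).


Force balance: sigma_f * (pi*d^2/4) = tau * (pi*d) * x  ->  sigma_f = 4 * tau * x / d
sigma_f = 4 * 49 * 16.2 / 8.9 = 356.8 MPa

356.8 MPa


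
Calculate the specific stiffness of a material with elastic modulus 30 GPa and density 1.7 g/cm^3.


Specific stiffness = E/rho = 30/1.7 = 17.6 GPa/(g/cm^3)

17.6 GPa/(g/cm^3)


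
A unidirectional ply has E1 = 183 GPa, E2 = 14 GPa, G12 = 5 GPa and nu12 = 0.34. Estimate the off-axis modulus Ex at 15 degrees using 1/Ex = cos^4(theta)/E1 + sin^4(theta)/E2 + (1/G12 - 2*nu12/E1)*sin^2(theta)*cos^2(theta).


cos^4(15) = 0.870513, sin^4(15) = 0.004487, sin^2(15)*cos^2(15) = 0.0625
1/G12 - 2*nu12/E1 = 1/5 - 2*0.34/183 = 0.196284 GPa^-1
1/Ex = 0.870513/183 + 0.004487/14 + 0.196284*0.0625 = 0.0173452 GPa^-1
Ex = 57.65 GPa

57.65 GPa


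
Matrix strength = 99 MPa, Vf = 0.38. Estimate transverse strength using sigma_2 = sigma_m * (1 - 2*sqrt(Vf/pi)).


factor = 1 - 2*sqrt(0.38/pi) = 0.3044
sigma_2 = 99 * 0.3044 = 30.14 MPa

30.14 MPa


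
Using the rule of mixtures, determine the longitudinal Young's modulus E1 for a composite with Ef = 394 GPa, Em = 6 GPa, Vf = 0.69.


E1 = Ef*Vf + Em*(1-Vf) = 394*0.69 + 6*0.31 = 273.72 GPa

273.72 GPa


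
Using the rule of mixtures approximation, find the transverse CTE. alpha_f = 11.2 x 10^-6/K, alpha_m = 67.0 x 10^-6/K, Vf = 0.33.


alpha_2 = alpha_f*Vf + alpha_m*(1-Vf) = 11.2*0.33 + 67.0*0.67 = 48.6 x 10^-6/K

48.6 x 10^-6/K


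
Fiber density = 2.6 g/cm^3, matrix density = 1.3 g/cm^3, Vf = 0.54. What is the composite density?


rho_c = rho_f*Vf + rho_m*(1-Vf) = 2.6*0.54 + 1.3*0.46 = 2.002 g/cm^3

2.002 g/cm^3


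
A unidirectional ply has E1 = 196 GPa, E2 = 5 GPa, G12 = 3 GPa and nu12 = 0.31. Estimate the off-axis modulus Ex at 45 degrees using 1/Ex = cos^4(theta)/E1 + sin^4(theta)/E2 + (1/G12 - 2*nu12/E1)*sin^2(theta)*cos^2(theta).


cos^4(45) = 0.25, sin^4(45) = 0.25, sin^2(45)*cos^2(45) = 0.25
1/G12 - 2*nu12/E1 = 1/3 - 2*0.31/196 = 0.33017 GPa^-1
1/Ex = 0.25/196 + 0.25/5 + 0.33017*0.25 = 0.133818 GPa^-1
Ex = 7.47 GPa

7.47 GPa


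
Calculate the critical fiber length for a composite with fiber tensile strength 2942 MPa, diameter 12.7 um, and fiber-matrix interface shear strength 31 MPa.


Lc = sigma_f * d / (2 * tau_i) = 2942 * 12.7 / (2 * 31) = 602.6 um

602.6 um


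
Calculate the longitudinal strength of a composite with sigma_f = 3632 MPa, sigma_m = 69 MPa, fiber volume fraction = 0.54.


sigma_1 = sigma_f*Vf + sigma_m*(1-Vf) = 3632*0.54 + 69*0.46 = 1993.0 MPa

1993.0 MPa


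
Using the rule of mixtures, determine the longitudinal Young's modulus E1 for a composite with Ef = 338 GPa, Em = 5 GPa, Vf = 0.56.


E1 = Ef*Vf + Em*(1-Vf) = 338*0.56 + 5*0.44 = 191.48 GPa

191.48 GPa


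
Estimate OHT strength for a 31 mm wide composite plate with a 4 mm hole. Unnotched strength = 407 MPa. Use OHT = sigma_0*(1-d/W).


OHT = sigma_0*(1-d/W) = 407*(1-4/31) = 354.5 MPa

354.5 MPa


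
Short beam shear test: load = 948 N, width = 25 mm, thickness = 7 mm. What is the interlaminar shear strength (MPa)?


ILSS = 3F/(4bh) = 3*948/(4*25*7) = 4.06 MPa

4.06 MPa


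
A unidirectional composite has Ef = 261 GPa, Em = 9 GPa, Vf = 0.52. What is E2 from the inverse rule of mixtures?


1/E2 = Vf/Ef + (1-Vf)/Em = 0.52/261 + 0.48/9
E2 = 18.07 GPa

18.07 GPa


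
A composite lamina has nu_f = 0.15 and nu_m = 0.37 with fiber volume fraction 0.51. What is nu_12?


nu_12 = nu_f*Vf + nu_m*(1-Vf) = 0.15*0.51 + 0.37*0.49 = 0.2578

0.2578


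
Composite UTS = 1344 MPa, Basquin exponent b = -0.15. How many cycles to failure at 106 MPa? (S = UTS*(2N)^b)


N = 0.5 * (S/UTS)^(1/b) = 0.5 * (106/1344)^(1/-0.15) = 1.1296e+07 cycles

1.1296e+07 cycles


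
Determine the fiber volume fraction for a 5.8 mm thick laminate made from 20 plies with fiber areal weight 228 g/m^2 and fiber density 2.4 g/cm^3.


Vf = n * FAW / (rho_f * h * 1000) = 20 * 228 / (2.4 * 5.8 * 1000) = 0.3276

0.3276


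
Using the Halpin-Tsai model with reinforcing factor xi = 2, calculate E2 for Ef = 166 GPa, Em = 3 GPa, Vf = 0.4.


eta = (Ef/Em - 1)/(Ef/Em + xi) = (55.3333 - 1)/(55.3333 + 2) = 0.9477
E2 = Em*(1+xi*eta*Vf)/(1-eta*Vf) = 8.49 GPa

8.49 GPa


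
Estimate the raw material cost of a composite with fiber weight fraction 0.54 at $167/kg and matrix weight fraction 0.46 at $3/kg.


Cost = cost_f*Wf + cost_m*Wm = 167*0.54 + 3*0.46 = $91.56/kg

$91.56/kg


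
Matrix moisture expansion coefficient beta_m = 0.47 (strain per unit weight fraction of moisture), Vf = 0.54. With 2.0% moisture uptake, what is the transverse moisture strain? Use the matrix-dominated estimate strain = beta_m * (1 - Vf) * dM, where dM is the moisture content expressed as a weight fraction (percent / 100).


dM = 2.0/100 = 0.02
strain = beta_m * (1-Vf) * dM = 0.47 * 0.46 * 0.02 = 0.004324

0.004324


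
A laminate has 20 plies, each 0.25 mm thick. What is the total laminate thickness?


h = n * t_ply = 20 * 0.25 = 5.0 mm

5.0 mm


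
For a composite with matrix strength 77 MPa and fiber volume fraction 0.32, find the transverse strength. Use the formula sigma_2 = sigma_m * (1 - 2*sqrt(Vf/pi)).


factor = 1 - 2*sqrt(0.32/pi) = 0.3617
sigma_2 = 77 * 0.3617 = 27.85 MPa

27.85 MPa


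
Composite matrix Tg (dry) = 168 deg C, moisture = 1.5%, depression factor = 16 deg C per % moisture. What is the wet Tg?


Tg_wet = Tg_dry - k*moisture = 168 - 16*1.5 = 144.0 deg C

144.0 deg C


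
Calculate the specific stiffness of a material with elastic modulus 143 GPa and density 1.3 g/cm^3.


Specific stiffness = E/rho = 143/1.3 = 110.0 GPa/(g/cm^3)

110.0 GPa/(g/cm^3)


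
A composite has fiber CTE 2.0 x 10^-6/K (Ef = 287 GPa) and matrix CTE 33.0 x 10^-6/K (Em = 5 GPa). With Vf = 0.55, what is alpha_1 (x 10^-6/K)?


E1 = Ef*Vf + Em*(1-Vf) = 160.1
alpha_1 = (alpha_f*Ef*Vf + alpha_m*Em*(1-Vf))/E1 = 2.44 x 10^-6/K

2.44 x 10^-6/K


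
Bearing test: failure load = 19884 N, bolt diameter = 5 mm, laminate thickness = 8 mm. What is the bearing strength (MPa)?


sigma_br = F/(d*h) = 19884/(5*8) = 497.1 MPa

497.1 MPa


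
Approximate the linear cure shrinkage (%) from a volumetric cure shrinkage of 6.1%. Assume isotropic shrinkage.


Linear shrinkage ≈ vol_shrink/3 = 6.1/3 = 2.033%

2.033%


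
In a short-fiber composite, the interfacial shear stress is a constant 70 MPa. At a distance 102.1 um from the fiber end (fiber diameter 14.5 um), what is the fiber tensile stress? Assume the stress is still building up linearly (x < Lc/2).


Force balance: sigma_f * (pi*d^2/4) = tau * (pi*d) * x  ->  sigma_f = 4 * tau * x / d
sigma_f = 4 * 70 * 102.1 / 14.5 = 1971.6 MPa

1971.6 MPa


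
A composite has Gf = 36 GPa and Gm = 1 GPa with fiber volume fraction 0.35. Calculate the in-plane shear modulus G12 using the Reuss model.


1/G12 = Vf/Gf + (1-Vf)/Gm = 0.35/36 + 0.65/1
G12 = 1.52 GPa

1.52 GPa


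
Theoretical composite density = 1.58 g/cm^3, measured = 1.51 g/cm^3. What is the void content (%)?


Void% = (rho_theo - rho_actual)/rho_theo * 100 = (1.58 - 1.51)/1.58 * 100 = 4.43%

4.43%


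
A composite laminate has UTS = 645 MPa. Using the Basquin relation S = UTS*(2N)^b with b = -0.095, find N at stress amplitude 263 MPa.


N = 0.5 * (S/UTS)^(1/b) = 0.5 * (263/645)^(1/-0.095) = 6310.5089 cycles

6310.5089 cycles


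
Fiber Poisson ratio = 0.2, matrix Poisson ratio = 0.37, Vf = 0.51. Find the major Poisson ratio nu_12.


nu_12 = nu_f*Vf + nu_m*(1-Vf) = 0.2*0.51 + 0.37*0.49 = 0.2833

0.2833


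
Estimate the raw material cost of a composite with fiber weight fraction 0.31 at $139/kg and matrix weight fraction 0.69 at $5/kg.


Cost = cost_f*Wf + cost_m*Wm = 139*0.31 + 5*0.69 = $46.54/kg

$46.54/kg


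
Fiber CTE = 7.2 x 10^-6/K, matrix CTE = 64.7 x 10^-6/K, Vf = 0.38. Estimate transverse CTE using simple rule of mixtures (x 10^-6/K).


alpha_2 = alpha_f*Vf + alpha_m*(1-Vf) = 7.2*0.38 + 64.7*0.62 = 42.9 x 10^-6/K

42.9 x 10^-6/K


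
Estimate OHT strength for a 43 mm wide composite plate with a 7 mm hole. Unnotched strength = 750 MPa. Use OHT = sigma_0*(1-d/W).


OHT = sigma_0*(1-d/W) = 750*(1-7/43) = 627.9 MPa

627.9 MPa


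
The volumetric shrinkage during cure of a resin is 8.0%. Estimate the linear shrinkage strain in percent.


Linear shrinkage ≈ vol_shrink/3 = 8.0/3 = 2.667%

2.667%


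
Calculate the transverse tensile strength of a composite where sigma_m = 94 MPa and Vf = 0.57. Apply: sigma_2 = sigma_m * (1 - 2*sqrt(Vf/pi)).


factor = 1 - 2*sqrt(0.57/pi) = 0.1481
sigma_2 = 94 * 0.1481 = 13.92 MPa

13.92 MPa


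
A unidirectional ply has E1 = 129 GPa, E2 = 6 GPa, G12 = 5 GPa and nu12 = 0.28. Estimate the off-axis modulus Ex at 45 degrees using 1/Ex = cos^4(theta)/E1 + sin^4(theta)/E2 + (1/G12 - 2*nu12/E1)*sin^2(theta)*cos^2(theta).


cos^4(45) = 0.25, sin^4(45) = 0.25, sin^2(45)*cos^2(45) = 0.25
1/G12 - 2*nu12/E1 = 1/5 - 2*0.28/129 = 0.195659 GPa^-1
1/Ex = 0.25/129 + 0.25/6 + 0.195659*0.25 = 0.0925194 GPa^-1
Ex = 10.81 GPa

10.81 GPa


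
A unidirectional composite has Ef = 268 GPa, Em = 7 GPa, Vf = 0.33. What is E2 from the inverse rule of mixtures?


1/E2 = Vf/Ef + (1-Vf)/Em = 0.33/268 + 0.67/7
E2 = 10.32 GPa

10.32 GPa


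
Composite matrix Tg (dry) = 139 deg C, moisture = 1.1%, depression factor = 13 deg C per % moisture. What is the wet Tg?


Tg_wet = Tg_dry - k*moisture = 139 - 13*1.1 = 124.7 deg C

124.7 deg C


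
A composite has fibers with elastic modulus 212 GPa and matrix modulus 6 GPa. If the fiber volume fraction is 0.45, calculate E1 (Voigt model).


E1 = Ef*Vf + Em*(1-Vf) = 212*0.45 + 6*0.55 = 98.7 GPa

98.7 GPa


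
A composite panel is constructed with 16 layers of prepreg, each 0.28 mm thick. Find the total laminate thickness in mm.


h = n * t_ply = 16 * 0.28 = 4.48 mm

4.48 mm


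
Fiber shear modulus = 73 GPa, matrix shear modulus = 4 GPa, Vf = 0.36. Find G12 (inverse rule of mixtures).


1/G12 = Vf/Gf + (1-Vf)/Gm = 0.36/73 + 0.64/4
G12 = 6.06 GPa

6.06 GPa


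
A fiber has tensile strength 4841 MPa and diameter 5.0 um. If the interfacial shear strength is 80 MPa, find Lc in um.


Lc = sigma_f * d / (2 * tau_i) = 4841 * 5.0 / (2 * 80) = 151.3 um

151.3 um


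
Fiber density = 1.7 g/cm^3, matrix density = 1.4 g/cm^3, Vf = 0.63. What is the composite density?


rho_c = rho_f*Vf + rho_m*(1-Vf) = 1.7*0.63 + 1.4*0.37 = 1.589 g/cm^3

1.589 g/cm^3


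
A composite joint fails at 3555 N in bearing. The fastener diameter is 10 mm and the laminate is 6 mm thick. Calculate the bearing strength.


sigma_br = F/(d*h) = 3555/(10*6) = 59.3 MPa

59.3 MPa


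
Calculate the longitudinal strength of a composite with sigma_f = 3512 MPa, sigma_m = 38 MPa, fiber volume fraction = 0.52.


sigma_1 = sigma_f*Vf + sigma_m*(1-Vf) = 3512*0.52 + 38*0.48 = 1844.5 MPa

1844.5 MPa


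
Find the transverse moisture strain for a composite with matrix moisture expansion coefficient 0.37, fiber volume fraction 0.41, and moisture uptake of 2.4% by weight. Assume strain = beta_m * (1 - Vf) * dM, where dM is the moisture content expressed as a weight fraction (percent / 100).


dM = 2.4/100 = 0.024
strain = beta_m * (1-Vf) * dM = 0.37 * 0.59 * 0.024 = 0.0052392

0.0052392


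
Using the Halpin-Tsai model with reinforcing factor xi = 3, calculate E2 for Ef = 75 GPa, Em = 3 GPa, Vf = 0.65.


eta = (Ef/Em - 1)/(Ef/Em + xi) = (25.0 - 1)/(25.0 + 3) = 0.8571
E2 = Em*(1+xi*eta*Vf)/(1-eta*Vf) = 18.1 GPa

18.1 GPa


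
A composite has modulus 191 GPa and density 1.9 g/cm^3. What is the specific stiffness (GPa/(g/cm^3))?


Specific stiffness = E/rho = 191/1.9 = 100.5 GPa/(g/cm^3)

100.5 GPa/(g/cm^3)


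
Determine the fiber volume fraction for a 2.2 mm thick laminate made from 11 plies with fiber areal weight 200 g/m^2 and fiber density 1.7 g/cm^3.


Vf = n * FAW / (rho_f * h * 1000) = 11 * 200 / (1.7 * 2.2 * 1000) = 0.5882

0.5882


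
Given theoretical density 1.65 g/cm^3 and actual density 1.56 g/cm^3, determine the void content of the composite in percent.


Void% = (rho_theo - rho_actual)/rho_theo * 100 = (1.65 - 1.56)/1.65 * 100 = 5.45%

5.45%


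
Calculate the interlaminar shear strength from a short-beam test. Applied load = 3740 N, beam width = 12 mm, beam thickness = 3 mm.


ILSS = 3F/(4bh) = 3*3740/(4*12*3) = 77.92 MPa

77.92 MPa


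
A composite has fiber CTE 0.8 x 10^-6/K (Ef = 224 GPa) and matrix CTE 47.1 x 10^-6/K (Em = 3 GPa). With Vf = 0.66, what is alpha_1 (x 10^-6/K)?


E1 = Ef*Vf + Em*(1-Vf) = 148.86
alpha_1 = (alpha_f*Ef*Vf + alpha_m*Em*(1-Vf))/E1 = 1.12 x 10^-6/K

1.12 x 10^-6/K


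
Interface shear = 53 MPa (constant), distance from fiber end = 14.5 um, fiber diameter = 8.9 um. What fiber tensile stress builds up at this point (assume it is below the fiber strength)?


Force balance: sigma_f * (pi*d^2/4) = tau * (pi*d) * x  ->  sigma_f = 4 * tau * x / d
sigma_f = 4 * 53 * 14.5 / 8.9 = 345.4 MPa

345.4 MPa


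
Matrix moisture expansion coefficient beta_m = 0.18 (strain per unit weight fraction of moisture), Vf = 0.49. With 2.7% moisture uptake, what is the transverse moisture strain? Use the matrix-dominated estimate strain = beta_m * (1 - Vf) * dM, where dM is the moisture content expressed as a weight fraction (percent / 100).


dM = 2.7/100 = 0.027
strain = beta_m * (1-Vf) * dM = 0.18 * 0.51 * 0.027 = 0.0024786

0.0024786


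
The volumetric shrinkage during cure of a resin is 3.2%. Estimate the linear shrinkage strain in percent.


Linear shrinkage ≈ vol_shrink/3 = 3.2/3 = 1.067%

1.067%


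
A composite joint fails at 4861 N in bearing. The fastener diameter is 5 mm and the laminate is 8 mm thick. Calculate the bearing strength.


sigma_br = F/(d*h) = 4861/(5*8) = 121.5 MPa

121.5 MPa


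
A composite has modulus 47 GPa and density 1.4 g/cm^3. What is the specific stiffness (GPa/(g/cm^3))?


Specific stiffness = E/rho = 47/1.4 = 33.6 GPa/(g/cm^3)

33.6 GPa/(g/cm^3)


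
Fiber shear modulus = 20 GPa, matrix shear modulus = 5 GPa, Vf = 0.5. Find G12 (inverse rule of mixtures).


1/G12 = Vf/Gf + (1-Vf)/Gm = 0.5/20 + 0.5/5
G12 = 8.0 GPa

8.0 GPa


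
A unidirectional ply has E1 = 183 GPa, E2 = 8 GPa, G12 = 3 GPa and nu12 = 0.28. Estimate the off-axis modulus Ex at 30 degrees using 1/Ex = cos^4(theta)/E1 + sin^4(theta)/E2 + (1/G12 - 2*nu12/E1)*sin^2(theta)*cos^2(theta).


cos^4(30) = 0.5625, sin^4(30) = 0.0625, sin^2(30)*cos^2(30) = 0.1875
1/G12 - 2*nu12/E1 = 1/3 - 2*0.28/183 = 0.330273 GPa^-1
1/Ex = 0.5625/183 + 0.0625/8 + 0.330273*0.1875 = 0.0728125 GPa^-1
Ex = 13.73 GPa

13.73 GPa


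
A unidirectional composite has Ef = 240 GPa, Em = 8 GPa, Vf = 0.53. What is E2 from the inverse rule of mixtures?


1/E2 = Vf/Ef + (1-Vf)/Em = 0.53/240 + 0.47/8
E2 = 16.4 GPa

16.4 GPa


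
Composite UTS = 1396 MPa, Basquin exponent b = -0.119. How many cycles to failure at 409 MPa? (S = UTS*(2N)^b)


N = 0.5 * (S/UTS)^(1/b) = 0.5 * (409/1396)^(1/-0.119) = 15112.0671 cycles

15112.0671 cycles


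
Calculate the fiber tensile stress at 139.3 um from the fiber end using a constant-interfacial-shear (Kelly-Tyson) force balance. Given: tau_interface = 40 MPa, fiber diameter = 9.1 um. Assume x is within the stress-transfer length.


Force balance: sigma_f * (pi*d^2/4) = tau * (pi*d) * x  ->  sigma_f = 4 * tau * x / d
sigma_f = 4 * 40 * 139.3 / 9.1 = 2449.2 MPa

2449.2 MPa


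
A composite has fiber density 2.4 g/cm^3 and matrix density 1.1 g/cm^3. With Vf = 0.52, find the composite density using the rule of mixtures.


rho_c = rho_f*Vf + rho_m*(1-Vf) = 2.4*0.52 + 1.1*0.48 = 1.776 g/cm^3

1.776 g/cm^3


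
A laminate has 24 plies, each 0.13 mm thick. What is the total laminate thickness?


h = n * t_ply = 24 * 0.13 = 3.12 mm

3.12 mm


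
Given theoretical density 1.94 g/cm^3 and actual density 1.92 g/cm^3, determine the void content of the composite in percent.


Void% = (rho_theo - rho_actual)/rho_theo * 100 = (1.94 - 1.92)/1.94 * 100 = 1.03%

1.03%


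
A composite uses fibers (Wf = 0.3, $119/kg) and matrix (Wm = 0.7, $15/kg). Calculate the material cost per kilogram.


Cost = cost_f*Wf + cost_m*Wm = 119*0.3 + 15*0.7 = $46.2/kg

$46.2/kg


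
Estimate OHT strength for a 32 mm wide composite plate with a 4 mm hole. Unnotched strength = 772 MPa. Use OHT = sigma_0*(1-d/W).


OHT = sigma_0*(1-d/W) = 772*(1-4/32) = 675.5 MPa

675.5 MPa


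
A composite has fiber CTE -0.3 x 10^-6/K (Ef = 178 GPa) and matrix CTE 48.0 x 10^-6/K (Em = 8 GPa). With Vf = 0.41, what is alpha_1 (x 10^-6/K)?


E1 = Ef*Vf + Em*(1-Vf) = 77.7
alpha_1 = (alpha_f*Ef*Vf + alpha_m*Em*(1-Vf))/E1 = 2.63 x 10^-6/K

2.63 x 10^-6/K


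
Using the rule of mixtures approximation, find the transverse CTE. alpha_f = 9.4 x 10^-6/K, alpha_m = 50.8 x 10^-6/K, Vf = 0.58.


alpha_2 = alpha_f*Vf + alpha_m*(1-Vf) = 9.4*0.58 + 50.8*0.42 = 26.8 x 10^-6/K

26.8 x 10^-6/K


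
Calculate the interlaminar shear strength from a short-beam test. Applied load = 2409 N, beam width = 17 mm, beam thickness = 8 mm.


ILSS = 3F/(4bh) = 3*2409/(4*17*8) = 13.28 MPa

13.28 MPa


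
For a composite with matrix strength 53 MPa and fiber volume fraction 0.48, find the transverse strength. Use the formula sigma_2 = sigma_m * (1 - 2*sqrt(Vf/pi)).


factor = 1 - 2*sqrt(0.48/pi) = 0.2182
sigma_2 = 53 * 0.2182 = 11.57 MPa

11.57 MPa


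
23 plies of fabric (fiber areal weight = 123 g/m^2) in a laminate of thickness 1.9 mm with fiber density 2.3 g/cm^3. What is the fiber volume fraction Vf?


Vf = n * FAW / (rho_f * h * 1000) = 23 * 123 / (2.3 * 1.9 * 1000) = 0.6474

0.6474


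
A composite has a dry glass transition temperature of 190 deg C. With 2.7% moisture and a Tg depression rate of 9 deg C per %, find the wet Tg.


Tg_wet = Tg_dry - k*moisture = 190 - 9*2.7 = 165.7 deg C

165.7 deg C


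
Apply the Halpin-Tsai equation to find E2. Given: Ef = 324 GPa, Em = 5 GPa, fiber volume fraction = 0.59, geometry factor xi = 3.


eta = (Ef/Em - 1)/(Ef/Em + xi) = (64.8 - 1)/(64.8 + 3) = 0.941
E2 = Em*(1+xi*eta*Vf)/(1-eta*Vf) = 29.96 GPa

29.96 GPa


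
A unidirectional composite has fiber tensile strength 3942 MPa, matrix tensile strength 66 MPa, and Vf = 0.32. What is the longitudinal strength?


sigma_1 = sigma_f*Vf + sigma_m*(1-Vf) = 3942*0.32 + 66*0.68 = 1306.3 MPa

1306.3 MPa


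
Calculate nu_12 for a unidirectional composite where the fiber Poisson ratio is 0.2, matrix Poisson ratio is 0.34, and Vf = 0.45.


nu_12 = nu_f*Vf + nu_m*(1-Vf) = 0.2*0.45 + 0.34*0.55 = 0.277

0.277


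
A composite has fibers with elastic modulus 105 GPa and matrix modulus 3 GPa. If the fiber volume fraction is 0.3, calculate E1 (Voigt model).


E1 = Ef*Vf + Em*(1-Vf) = 105*0.3 + 3*0.7 = 33.6 GPa

33.6 GPa


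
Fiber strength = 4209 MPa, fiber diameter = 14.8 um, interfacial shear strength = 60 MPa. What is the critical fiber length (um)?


Lc = sigma_f * d / (2 * tau_i) = 4209 * 14.8 / (2 * 60) = 519.1 um

519.1 um


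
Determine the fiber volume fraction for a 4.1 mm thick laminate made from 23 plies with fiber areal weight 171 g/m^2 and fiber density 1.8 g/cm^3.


Vf = n * FAW / (rho_f * h * 1000) = 23 * 171 / (1.8 * 4.1 * 1000) = 0.5329

0.5329


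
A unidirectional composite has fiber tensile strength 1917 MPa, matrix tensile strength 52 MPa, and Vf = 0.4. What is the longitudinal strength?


sigma_1 = sigma_f*Vf + sigma_m*(1-Vf) = 1917*0.4 + 52*0.6 = 798.0 MPa

798.0 MPa


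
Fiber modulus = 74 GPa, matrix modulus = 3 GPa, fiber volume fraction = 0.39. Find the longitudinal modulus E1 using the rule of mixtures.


E1 = Ef*Vf + Em*(1-Vf) = 74*0.39 + 3*0.61 = 30.69 GPa

30.69 GPa


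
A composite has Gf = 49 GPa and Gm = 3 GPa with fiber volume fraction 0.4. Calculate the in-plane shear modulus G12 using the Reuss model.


1/G12 = Vf/Gf + (1-Vf)/Gm = 0.4/49 + 0.6/3
G12 = 4.8 GPa

4.8 GPa


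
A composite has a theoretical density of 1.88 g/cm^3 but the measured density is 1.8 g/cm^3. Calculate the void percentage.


Void% = (rho_theo - rho_actual)/rho_theo * 100 = (1.88 - 1.8)/1.88 * 100 = 4.26%

4.26%


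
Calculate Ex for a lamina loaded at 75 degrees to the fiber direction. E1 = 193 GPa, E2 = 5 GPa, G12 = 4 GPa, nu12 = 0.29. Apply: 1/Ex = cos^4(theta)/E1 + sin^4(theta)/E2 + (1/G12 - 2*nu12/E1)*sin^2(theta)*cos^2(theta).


cos^4(75) = 0.004487, sin^4(75) = 0.870513, sin^2(75)*cos^2(75) = 0.0625
1/G12 - 2*nu12/E1 = 1/4 - 2*0.29/193 = 0.246995 GPa^-1
1/Ex = 0.004487/193 + 0.870513/5 + 0.246995*0.0625 = 0.189563 GPa^-1
Ex = 5.28 GPa

5.28 GPa


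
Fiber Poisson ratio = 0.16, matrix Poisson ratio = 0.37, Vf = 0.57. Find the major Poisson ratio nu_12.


nu_12 = nu_f*Vf + nu_m*(1-Vf) = 0.16*0.57 + 0.37*0.43 = 0.2503

0.2503


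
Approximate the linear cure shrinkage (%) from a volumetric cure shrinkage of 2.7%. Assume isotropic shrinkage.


Linear shrinkage ≈ vol_shrink/3 = 2.7/3 = 0.9%

0.9%


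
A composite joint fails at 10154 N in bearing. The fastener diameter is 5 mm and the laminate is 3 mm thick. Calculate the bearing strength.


sigma_br = F/(d*h) = 10154/(5*3) = 676.9 MPa

676.9 MPa
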